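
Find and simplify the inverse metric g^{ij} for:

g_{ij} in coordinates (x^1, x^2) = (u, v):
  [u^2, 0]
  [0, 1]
The metric is diagonal, so g^{ij} is diagonal with entries 1/g_{ii}: diag(1/(u^2), 1).
g^{ij}:
  [1/u^2, 0]
  [0, 1]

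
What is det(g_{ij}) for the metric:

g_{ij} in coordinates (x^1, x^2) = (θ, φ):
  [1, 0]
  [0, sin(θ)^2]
For a 2×2 metric: det(g) = g_{11}·g_{22} - g_{12}·g_{21}
= (1)·(sin(θ)^2) - (0)·(0)
= sin(θ)^2 - 0
det(g) = sin(θ)^2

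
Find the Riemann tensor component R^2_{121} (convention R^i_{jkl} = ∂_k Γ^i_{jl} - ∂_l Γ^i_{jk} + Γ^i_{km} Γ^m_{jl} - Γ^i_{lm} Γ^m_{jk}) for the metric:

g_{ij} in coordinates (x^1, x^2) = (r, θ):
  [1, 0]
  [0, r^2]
Non-zero Christoffel symbols (Γ^k_{ij} = Γ^k_{ji}):
Γ^r_{θ θ} = -r
Γ^θ_{r θ} = 1/r
R^θ_{r θ r} = ∂_θ Γ^θ_{r r} - ∂_r Γ^θ_{r θ} + Γ^θ_{θ m} Γ^m_{r r} - Γ^θ_{r m} Γ^m_{r θ}
  = (0) - (-1/r^2) + (0) - (1/r^2) = 0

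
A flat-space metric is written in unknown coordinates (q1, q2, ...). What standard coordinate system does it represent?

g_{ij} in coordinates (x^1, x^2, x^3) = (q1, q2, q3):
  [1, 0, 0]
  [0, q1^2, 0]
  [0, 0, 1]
The line element ds^2 = dq1^2 + q1^2 dq2^2 + dq3^2 is dr^2 + r^2 dθ^2 + dz^2 with q1 = r, q2 = θ, q3 = z.
cylindrical coordinates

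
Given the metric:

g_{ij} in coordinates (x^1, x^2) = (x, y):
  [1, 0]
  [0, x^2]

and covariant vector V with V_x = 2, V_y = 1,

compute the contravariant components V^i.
Inverse metric (diagonal): g^{xx} = 1, g^{yy} = 1/x^2
V^i = g^{ij} V_j:
V^x = (1)(2) + (0)(1) = 2
V^y = (0)(2) + (1/x^2)(1) = 1/x^2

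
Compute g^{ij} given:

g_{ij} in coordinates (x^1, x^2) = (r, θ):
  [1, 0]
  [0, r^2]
The metric is diagonal, so g^{ij} is diagonal with entries 1/g_{ii}: diag(1, 1/(r^2)).
g^{ij}:
  [1, 0]
  [0, 1/r^2]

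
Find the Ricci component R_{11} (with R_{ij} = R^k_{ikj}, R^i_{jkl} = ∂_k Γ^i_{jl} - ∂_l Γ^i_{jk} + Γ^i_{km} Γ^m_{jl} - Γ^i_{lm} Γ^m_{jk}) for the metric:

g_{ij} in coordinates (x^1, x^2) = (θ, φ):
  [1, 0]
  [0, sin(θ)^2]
Non-zero Christoffel symbols (Γ^k_{ij} = Γ^k_{ji}):
Γ^θ_{φ φ} = -sin(2*θ)/2
Γ^φ_{θ φ} = 1/tan(θ)
R^θ_{θ θ θ} = 0 (a repeated index in an antisymmetric pair)
R^φ_{θ φ θ} = ∂_φ Γ^φ_{θ θ} - ∂_θ Γ^φ_{θ φ} + Γ^φ_{φ m} Γ^m_{θ θ} - Γ^φ_{θ m} Γ^m_{θ φ}
  = (0) - (-1/sin(θ)^2) + (0) - (1/tan(θ)^2) = 1
R_{θθ} = R^θ_{θ θ θ} + R^φ_{θ φ θ} = (0) + (1) = 1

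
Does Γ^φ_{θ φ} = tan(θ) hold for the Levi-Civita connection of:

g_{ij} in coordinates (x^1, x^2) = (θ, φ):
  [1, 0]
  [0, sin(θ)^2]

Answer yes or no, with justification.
Γ^φ_{θ φ} = (1/2) g^{φφ} (∂_θ g_{φφ} + ∂_φ g_{φθ} - ∂_φ g_{θφ}) = (1/2)(1/sin(θ)^2)((sin(2*θ)) + (0) - (0)) = 1/tan(θ)
This differs from the proposed value tan(θ).
No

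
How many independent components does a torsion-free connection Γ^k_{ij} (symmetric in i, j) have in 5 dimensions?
Γ^k_{ij} has n choices for the upper index and n(n+1)/2 independent symmetric lower index pairs.
Total = 5 × 5×6/2 = 5 × 15 = 75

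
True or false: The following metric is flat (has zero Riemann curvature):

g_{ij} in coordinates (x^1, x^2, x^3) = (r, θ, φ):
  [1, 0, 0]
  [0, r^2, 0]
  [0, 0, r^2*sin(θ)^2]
Non-zero Christoffel symbols:
Γ^r_{θ θ} = -r
Γ^r_{φ φ} = -r*sin(θ)^2
Γ^θ_{r θ} = 1/r
Γ^θ_{φ φ} = -sin(2*θ)/2
Γ^φ_{r φ} = 1/r
Γ^φ_{θ φ} = 1/tan(θ)
Ricci tensor: R_{rr} = 0, R_{rθ} = 0, R_{rφ} = 0, R_{θθ} = 0, R_{θφ} = 0, R_{φφ} = 0
All R_{ij} vanish; in 3 dimensions the Riemann tensor is fully determined by the Ricci tensor, so R^i_{jkl} = 0: the metric is flat (curvilinear coordinates on flat space).
True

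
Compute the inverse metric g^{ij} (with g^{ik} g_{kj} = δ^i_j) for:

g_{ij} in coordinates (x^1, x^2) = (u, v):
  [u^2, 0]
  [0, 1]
The metric is diagonal, so g^{ij} is diagonal with entries 1/g_{ii}: diag(1/(u^2), 1).
g^{ij}:
  [1/u^2, 0]
  [0, 1]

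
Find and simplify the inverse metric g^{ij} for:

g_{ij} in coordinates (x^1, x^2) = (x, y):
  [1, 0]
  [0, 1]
The metric is diagonal, so g^{ij} is diagonal with entries 1/g_{ii}: diag(1, 1).
g^{ij}:
  [1, 0]
  [0, 1]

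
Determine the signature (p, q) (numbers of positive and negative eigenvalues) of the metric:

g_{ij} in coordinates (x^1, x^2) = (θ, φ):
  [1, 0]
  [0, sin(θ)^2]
The metric is diagonal, so its eigenvalues are the diagonal entries: 1, sin(θ)^2 (at a generic point, where coordinate-dependent entries are positive).
2 positive, 0 negative.
(2, 0) - Riemannian (positive definite)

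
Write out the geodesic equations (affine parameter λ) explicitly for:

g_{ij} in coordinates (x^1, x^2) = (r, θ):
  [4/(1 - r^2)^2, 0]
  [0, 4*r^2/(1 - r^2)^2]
Geodesic equation: d^2x^k/dλ^2 + Γ^k_{ij} (dx^i/dλ)(dx^j/dλ) = 0.
Non-zero Christoffel symbols:
Γ^r_{r r} = 2*r/(1 - r^2)
Γ^r_{θ θ} = (r^3 + r)/(r^2 - 1)
Γ^θ_{r θ} = (-r^2 - 1)/(r^3 - r)
Substituting (the symmetric pair Γ^k_{ij}, Γ^k_{ji} combines into a factor 2):
d^2r/dλ^2 + (2*r/(1 - r^2)) (dr/dλ)^2 + ((r^3 + r)/(r^2 - 1)) (dθ/dλ)^2 = 0
d^2θ/dλ^2 + ((-2*r^2 - 2)/(r^3 - r)) (dr/dλ)(dθ/dλ) = 0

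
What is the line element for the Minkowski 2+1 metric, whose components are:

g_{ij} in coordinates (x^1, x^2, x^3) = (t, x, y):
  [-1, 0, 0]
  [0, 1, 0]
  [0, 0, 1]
ds^2 = g_{ij} dx^i dx^j; only the non-zero components contribute.
ds^2 = -dt^2 + dx^2 + dy^2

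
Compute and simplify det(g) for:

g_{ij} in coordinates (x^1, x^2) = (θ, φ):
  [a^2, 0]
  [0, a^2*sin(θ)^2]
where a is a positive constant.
For a 2×2 metric: det(g) = g_{11}·g_{22} - g_{12}·g_{21}
= (a^2)·(a^2*sin(θ)^2) - (0)·(0)
= a^4*sin(θ)^2 - 0
det(g) = a^4*sin(θ)^2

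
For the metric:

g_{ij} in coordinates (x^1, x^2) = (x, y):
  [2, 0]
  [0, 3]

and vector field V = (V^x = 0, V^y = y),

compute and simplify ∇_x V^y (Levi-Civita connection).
All Christoffel symbols are zero.
∇_x V^y = ∂_x V^y + Γ^y_{x j} V^j
  = (0) + (0)(0) + (0)(y)
  = 0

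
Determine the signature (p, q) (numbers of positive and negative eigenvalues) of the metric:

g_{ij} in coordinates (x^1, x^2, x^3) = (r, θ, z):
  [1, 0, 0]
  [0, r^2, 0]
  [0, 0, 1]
The metric is diagonal, so its eigenvalues are the diagonal entries: 1, r^2, 1 (at a generic point, where coordinate-dependent entries are positive).
3 positive, 0 negative.
(3, 0) - Riemannian (positive definite)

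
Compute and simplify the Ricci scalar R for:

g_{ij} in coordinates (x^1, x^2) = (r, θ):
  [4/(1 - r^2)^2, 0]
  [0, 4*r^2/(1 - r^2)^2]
Non-zero Christoffel symbols (Γ^k_{ij} = Γ^k_{ji}):
Γ^r_{r r} = 2*r/(1 - r^2)
Γ^r_{θ θ} = (r^3 + r)/(r^2 - 1)
Γ^θ_{r θ} = (-r^2 - 1)/(r^3 - r)
Ricci tensor (R_{ij} = R^k_{ikj}): R_{rr} = -4/(r^2 - 1)^2, R_{rθ} = 0, R_{θθ} = -4*r^2/(r^2 - 1)^2
Inverse metric: g^{rr} = (1 - r^2)^2/4, g^{θθ} = (1 - r^2)^2/(4*r^2)
R = g^{ij} R_{ij} = ((1 - r^2)^2/4)(-4/(r^2 - 1)^2) + ((1 - r^2)^2/(4*r^2))(-4*r^2/(r^2 - 1)^2) = -2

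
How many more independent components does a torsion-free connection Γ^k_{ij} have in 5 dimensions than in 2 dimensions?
Independent components in n dimensions: n × n(n+1)/2 = n^2(n+1)/2.
5D: 5 × 15 = 75
2D: 2 × 3 = 6
Difference = 75 - 6 = 69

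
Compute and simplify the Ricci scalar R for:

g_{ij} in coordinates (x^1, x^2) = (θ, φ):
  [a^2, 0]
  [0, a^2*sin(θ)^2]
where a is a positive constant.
Non-zero Christoffel symbols (Γ^k_{ij} = Γ^k_{ji}):
Γ^θ_{φ φ} = -sin(2*θ)/2
Γ^φ_{θ φ} = 1/tan(θ)
Ricci tensor (R_{ij} = R^k_{ikj}): R_{θθ} = 1, R_{θφ} = 0, R_{φφ} = sin(θ)^2
Inverse metric: g^{θθ} = 1/a^2, g^{φφ} = 1/(a^2*sin(θ)^2)
R = g^{ij} R_{ij} = (1/a^2)(1) + (1/(a^2*sin(θ)^2))(sin(θ)^2) = 2/a^2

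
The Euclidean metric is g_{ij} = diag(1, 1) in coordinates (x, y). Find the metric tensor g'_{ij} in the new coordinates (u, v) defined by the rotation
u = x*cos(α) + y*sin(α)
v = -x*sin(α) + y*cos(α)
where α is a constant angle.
Invert the transformation: x = u*cos(α) - v*sin(α), y = u*sin(α) + v*cos(α)
g'_{ij} = (∂x^k/∂x'^i)(∂x^l/∂x'^j) g_{kl}; with g_{kl} = δ_{kl} this is Σ_k (∂x^k/∂x'^i)(∂x^k/∂x'^j).
Jacobian: ∂x/∂u = cos(α), ∂x/∂v = -sin(α), ∂y/∂u = sin(α), ∂y/∂v = cos(α)
g'_{uu} = (cos(α))(cos(α)) + (sin(α))(sin(α)) = 1
g'_{uv} = (cos(α))(-sin(α)) + (sin(α))(cos(α)) = 0
g'_{vv} = (-sin(α))(-sin(α)) + (cos(α))(cos(α)) = 1
g'_{ij} = diag(1, 1)
The Euclidean metric is invariant under rotations.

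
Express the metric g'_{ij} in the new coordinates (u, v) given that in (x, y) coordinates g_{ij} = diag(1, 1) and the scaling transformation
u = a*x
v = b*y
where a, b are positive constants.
Invert the transformation: x = u/a, y = v/b
g'_{ij} = (∂x^k/∂x'^i)(∂x^l/∂x'^j) g_{kl}; with g_{kl} = δ_{kl} this is Σ_k (∂x^k/∂x'^i)(∂x^k/∂x'^j).
Jacobian: ∂x/∂u = 1/a, ∂x/∂v = 0, ∂y/∂u = 0, ∂y/∂v = 1/b
g'_{uu} = (1/a)(1/a) + (0)(0) = 1/a^2
g'_{uv} = (1/a)(0) + (0)(1/b) = 0
g'_{vv} = (0)(0) + (1/b)(1/b) = 1/b^2
g'_{ij} = diag(1/a^2, 1/b^2)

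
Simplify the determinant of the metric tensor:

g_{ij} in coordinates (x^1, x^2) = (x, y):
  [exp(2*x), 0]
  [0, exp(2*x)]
For a 2×2 metric: det(g) = g_{11}·g_{22} - g_{12}·g_{21}
= (exp(2*x))·(exp(2*x)) - (0)·(0)
= exp(4*x) - 0
det(g) = exp(4*x)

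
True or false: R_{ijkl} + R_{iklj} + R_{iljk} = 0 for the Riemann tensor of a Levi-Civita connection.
This is the first (algebraic) Bianchi identity.
True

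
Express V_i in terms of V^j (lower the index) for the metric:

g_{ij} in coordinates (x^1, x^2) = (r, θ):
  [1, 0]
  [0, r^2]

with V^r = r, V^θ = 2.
V_i = g_{ij} V^j:
V_r = (1)(r) + (0)(2) = r
V_θ = (0)(r) + (r^2)(2) = 2*r^2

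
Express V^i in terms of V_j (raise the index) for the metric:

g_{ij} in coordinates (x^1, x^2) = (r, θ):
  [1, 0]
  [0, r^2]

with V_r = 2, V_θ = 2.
Inverse metric (diagonal): g^{rr} = 1, g^{θθ} = 1/r^2
V^i = g^{ij} V_j:
V^r = (1)(2) + (0)(2) = 2
V^θ = (0)(2) + (1/r^2)(2) = 2/r^2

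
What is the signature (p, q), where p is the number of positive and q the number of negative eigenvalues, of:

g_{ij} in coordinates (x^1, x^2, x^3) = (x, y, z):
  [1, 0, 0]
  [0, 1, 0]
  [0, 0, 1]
The metric is diagonal, so its eigenvalues are the diagonal entries: 1, 1, 1 (at a generic point, where coordinate-dependent entries are positive).
3 positive, 0 negative.
(3, 0) - Riemannian (positive definite)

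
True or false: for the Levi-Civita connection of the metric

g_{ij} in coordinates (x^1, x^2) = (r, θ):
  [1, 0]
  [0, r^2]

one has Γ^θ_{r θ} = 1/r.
Γ^θ_{r θ} = (1/2) g^{θθ} (∂_r g_{θθ} + ∂_θ g_{θr} - ∂_θ g_{rθ}) = (1/2)(1/r^2)((2*r) + (0) - (0)) = 1/r
This equals the proposed value 1/r.
True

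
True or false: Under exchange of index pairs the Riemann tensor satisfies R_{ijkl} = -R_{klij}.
The pair-exchange symmetry has a plus sign: R_{ijkl} = +R_{klij}.
False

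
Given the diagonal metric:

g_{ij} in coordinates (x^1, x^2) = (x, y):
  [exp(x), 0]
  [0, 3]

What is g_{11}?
With x^1 = x, x^2 = y, g_{11} = g_{xx} is the row-1, column-1 entry of the matrix.
g_{11} = exp(x)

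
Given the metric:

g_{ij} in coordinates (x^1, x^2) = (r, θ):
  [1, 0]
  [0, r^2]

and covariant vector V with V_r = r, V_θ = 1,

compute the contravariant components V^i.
Inverse metric (diagonal): g^{rr} = 1, g^{θθ} = 1/r^2
V^i = g^{ij} V_j:
V^r = (1)(r) + (0)(1) = r
V^θ = (0)(r) + (1/r^2)(1) = 1/r^2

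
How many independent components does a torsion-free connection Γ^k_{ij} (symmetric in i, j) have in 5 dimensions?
Γ^k_{ij} has n choices for the upper index and n(n+1)/2 independent symmetric lower index pairs.
Total = 5 × 5×6/2 = 5 × 15 = 75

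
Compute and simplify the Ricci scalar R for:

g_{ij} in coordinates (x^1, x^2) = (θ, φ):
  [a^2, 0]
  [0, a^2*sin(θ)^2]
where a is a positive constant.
Non-zero Christoffel symbols (Γ^k_{ij} = Γ^k_{ji}):
Γ^θ_{φ φ} = -sin(2*θ)/2
Γ^φ_{θ φ} = 1/tan(θ)
Ricci tensor (R_{ij} = R^k_{ikj}): R_{θθ} = 1, R_{θφ} = 0, R_{φφ} = sin(θ)^2
Inverse metric: g^{θθ} = 1/a^2, g^{φφ} = 1/(a^2*sin(θ)^2)
R = g^{ij} R_{ij} = (1/a^2)(1) + (1/(a^2*sin(θ)^2))(sin(θ)^2) = 2/a^2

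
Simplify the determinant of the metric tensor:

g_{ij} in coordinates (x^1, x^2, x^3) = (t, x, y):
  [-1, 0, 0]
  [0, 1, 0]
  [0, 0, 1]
Diagonal metric: det(g) = g_{11}·g_{22}·g_{33}
= (-1)·(1)·(1)
det(g) = -1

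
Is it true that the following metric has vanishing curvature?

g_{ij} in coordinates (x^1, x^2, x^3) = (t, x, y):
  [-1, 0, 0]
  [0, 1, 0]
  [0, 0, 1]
All metric components are constant, so every Christoffel symbol vanishes and R^i_{jkl} = 0.
Yes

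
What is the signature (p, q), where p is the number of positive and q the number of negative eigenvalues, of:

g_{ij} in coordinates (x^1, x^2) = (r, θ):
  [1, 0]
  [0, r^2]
The metric is diagonal, so its eigenvalues are the diagonal entries: 1, r^2 (at a generic point, where coordinate-dependent entries are positive).
2 positive, 0 negative.
(2, 0) - Riemannian (positive definite)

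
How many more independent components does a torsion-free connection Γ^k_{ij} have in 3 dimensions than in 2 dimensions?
Independent components in n dimensions: n × n(n+1)/2 = n^2(n+1)/2.
3D: 3 × 6 = 18
2D: 2 × 3 = 6
Difference = 18 - 6 = 12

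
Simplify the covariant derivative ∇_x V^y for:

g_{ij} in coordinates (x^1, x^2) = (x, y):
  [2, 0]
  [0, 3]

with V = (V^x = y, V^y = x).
All Christoffel symbols are zero.
∇_x V^y = ∂_x V^y + Γ^y_{x j} V^j
  = (1) + (0)(y) + (0)(x)
  = 1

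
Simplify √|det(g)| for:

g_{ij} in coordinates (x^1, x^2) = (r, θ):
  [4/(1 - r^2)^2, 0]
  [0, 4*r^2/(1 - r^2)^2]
det(g) = 16*r^2/(1 - r^2)^4
√|det(g)| = 4*r/(r^2 - 1)^2
Volume element: dV = 4*r/(r^2 - 1)^2 dr dθ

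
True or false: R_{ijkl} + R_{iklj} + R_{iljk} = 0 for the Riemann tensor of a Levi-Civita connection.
This is the first (algebraic) Bianchi identity.
True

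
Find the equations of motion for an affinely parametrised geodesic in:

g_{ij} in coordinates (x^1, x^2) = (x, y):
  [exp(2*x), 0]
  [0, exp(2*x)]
Geodesic equation: d^2x^k/dλ^2 + Γ^k_{ij} (dx^i/dλ)(dx^j/dλ) = 0.
Non-zero Christoffel symbols:
Γ^x_{x x} = 1
Γ^x_{y y} = -1
Γ^y_{x y} = 1
Substituting (the symmetric pair Γ^k_{ij}, Γ^k_{ji} combines into a factor 2):
d^2x/dλ^2 + (dx/dλ)^2 - (dy/dλ)^2 = 0
d^2y/dλ^2 + 2 (dx/dλ)(dy/dλ) = 0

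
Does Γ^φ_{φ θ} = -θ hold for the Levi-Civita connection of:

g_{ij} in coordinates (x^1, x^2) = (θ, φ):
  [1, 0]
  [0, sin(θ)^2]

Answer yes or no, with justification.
Γ^φ_{φ θ} = (1/2) g^{φφ} (∂_φ g_{φθ} + ∂_θ g_{φφ} - ∂_φ g_{φθ}) = (1/2)(1/sin(θ)^2)((0) + (sin(2*θ)) - (0)) = 1/tan(θ)
This differs from the proposed value -θ.
No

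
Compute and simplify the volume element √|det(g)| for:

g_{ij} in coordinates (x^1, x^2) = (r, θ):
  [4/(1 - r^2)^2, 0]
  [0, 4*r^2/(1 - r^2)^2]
det(g) = 16*r^2/(1 - r^2)^4
√|det(g)| = 4*r/(r^2 - 1)^2
Volume element: dV = 4*r/(r^2 - 1)^2 dr dθ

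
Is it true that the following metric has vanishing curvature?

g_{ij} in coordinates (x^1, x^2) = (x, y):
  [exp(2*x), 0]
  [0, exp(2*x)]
Non-zero Christoffel symbols:
Γ^x_{x x} = 1
Γ^x_{y y} = -1
Γ^y_{x y} = 1
Ricci tensor: R_{xx} = 0, R_{xy} = 0, R_{yy} = 0
All R_{ij} vanish; in 2 dimensions the Riemann tensor is fully determined by the Ricci tensor, so R^i_{jkl} = 0: the metric is flat (curvilinear coordinates on flat space).
Yes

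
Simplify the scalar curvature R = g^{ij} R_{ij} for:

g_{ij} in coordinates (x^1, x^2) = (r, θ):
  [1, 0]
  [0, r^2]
Non-zero Christoffel symbols (Γ^k_{ij} = Γ^k_{ji}):
Γ^r_{θ θ} = -r
Γ^θ_{r θ} = 1/r
Ricci tensor (R_{ij} = R^k_{ikj}): R_{rr} = 0, R_{rθ} = 0, R_{θθ} = 0
Inverse metric: g^{rr} = 1, g^{θθ} = 1/r^2
R = g^{ij} R_{ij} = (1)(0) + (1/r^2)(0) = 0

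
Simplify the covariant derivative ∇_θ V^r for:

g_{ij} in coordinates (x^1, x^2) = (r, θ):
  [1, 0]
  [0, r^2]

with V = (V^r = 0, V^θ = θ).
Non-zero Christoffel symbols:
Γ^r_{θ θ} = -r
Γ^θ_{r θ} = 1/r
∇_θ V^r = ∂_θ V^r + Γ^r_{θ j} V^j
  = (0) + (0)(0) + (-r)(θ)
  = -r*θ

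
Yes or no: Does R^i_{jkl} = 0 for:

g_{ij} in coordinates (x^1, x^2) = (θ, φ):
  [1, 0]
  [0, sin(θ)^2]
Non-zero Christoffel symbols:
Γ^θ_{φ φ} = -sin(2*θ)/2
Γ^φ_{θ φ} = 1/tan(θ)
Ricci tensor: R_{θθ} = 1, R_{θφ} = 0, R_{φφ} = sin(θ)^2
The Ricci tensor is non-zero, so the Riemann tensor is non-zero: not flat.
No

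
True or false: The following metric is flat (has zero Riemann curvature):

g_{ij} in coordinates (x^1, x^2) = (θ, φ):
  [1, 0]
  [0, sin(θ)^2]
Non-zero Christoffel symbols:
Γ^θ_{φ φ} = -sin(2*θ)/2
Γ^φ_{θ φ} = 1/tan(θ)
Ricci tensor: R_{θθ} = 1, R_{θφ} = 0, R_{φφ} = sin(θ)^2
The Ricci tensor is non-zero, so the Riemann tensor is non-zero: not flat.
False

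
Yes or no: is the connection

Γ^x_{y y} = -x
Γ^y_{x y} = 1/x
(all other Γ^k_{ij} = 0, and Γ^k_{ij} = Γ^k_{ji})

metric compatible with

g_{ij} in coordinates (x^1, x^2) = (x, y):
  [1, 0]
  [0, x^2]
Using ∇_k g_{ij} = ∂_k g_{ij} - Γ^m_{ki} g_{mj} - Γ^m_{kj} g_{im}:
e.g. ∇_x g_{yy} = (2*x) - (x) - (x) = 0
Every component ∇_k g_{ij} vanishes: the connection is metric compatible.
Yes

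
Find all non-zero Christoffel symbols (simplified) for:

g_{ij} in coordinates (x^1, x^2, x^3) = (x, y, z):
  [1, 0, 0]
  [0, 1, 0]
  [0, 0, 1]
Using Γ^k_{ij} = (1/2) g^{km} (∂_i g_{mj} + ∂_j g_{mi} - ∂_m g_{ij}); the metric is diagonal, so only the m = k term contributes.
Every metric component is constant, so all ∂_m g_{ij} = 0 and every Christoffel symbol vanishes.
All Christoffel symbols are zero.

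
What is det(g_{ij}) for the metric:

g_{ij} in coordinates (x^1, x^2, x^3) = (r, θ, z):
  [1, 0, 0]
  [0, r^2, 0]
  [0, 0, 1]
Diagonal metric: det(g) = g_{11}·g_{22}·g_{33}
= (1)·(r^2)·(1)
det(g) = r^2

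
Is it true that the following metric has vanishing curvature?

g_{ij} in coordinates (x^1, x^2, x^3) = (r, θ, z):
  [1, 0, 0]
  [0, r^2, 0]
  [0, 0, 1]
Non-zero Christoffel symbols:
Γ^r_{θ θ} = -r
Γ^θ_{r θ} = 1/r
Ricci tensor: R_{rr} = 0, R_{rθ} = 0, R_{rz} = 0, R_{θθ} = 0, R_{θz} = 0, R_{zz} = 0
All R_{ij} vanish; in 3 dimensions the Riemann tensor is fully determined by the Ricci tensor, so R^i_{jkl} = 0: the metric is flat (curvilinear coordinates on flat space).
Yes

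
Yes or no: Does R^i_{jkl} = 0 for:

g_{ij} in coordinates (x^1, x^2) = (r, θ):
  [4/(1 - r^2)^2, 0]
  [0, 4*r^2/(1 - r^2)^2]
Non-zero Christoffel symbols:
Γ^r_{r r} = 2*r/(1 - r^2)
Γ^r_{θ θ} = (r^3 + r)/(r^2 - 1)
Γ^θ_{r θ} = (-r^2 - 1)/(r^3 - r)
Ricci tensor: R_{rr} = -4/(r^2 - 1)^2, R_{rθ} = 0, R_{θθ} = -4*r^2/(r^2 - 1)^2
The Ricci tensor is non-zero, so the Riemann tensor is non-zero: not flat.
No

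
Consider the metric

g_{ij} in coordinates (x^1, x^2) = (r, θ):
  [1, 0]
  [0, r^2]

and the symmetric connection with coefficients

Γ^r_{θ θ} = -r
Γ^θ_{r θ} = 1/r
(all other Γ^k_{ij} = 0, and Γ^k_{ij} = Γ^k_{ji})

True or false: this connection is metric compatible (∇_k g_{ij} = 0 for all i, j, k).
Using ∇_k g_{ij} = ∂_k g_{ij} - Γ^m_{ki} g_{mj} - Γ^m_{kj} g_{im}:
e.g. ∇_r g_{θθ} = (2*r) - (r) - (r) = 0
Every component ∇_k g_{ij} vanishes: the connection is metric compatible.
True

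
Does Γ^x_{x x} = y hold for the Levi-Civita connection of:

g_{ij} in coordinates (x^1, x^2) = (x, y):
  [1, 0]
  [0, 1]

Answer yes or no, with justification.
Γ^x_{x x} = (1/2) g^{xx} (∂_x g_{xx} + ∂_x g_{xx} - ∂_x g_{xx}) = (1/2)(1)((0) + (0) - (0)) = 0
This differs from the proposed value y.
No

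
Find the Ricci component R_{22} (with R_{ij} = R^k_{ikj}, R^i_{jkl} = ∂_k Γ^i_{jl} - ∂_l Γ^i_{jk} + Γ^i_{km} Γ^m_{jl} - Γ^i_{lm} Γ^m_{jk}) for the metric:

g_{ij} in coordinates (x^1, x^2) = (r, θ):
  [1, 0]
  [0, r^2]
Non-zero Christoffel symbols (Γ^k_{ij} = Γ^k_{ji}):
Γ^r_{θ θ} = -r
Γ^θ_{r θ} = 1/r
R^r_{θ r θ} = ∂_r Γ^r_{θ θ} - ∂_θ Γ^r_{θ r} + Γ^r_{r m} Γ^m_{θ θ} - Γ^r_{θ m} Γ^m_{θ r}
  = (-1) - (0) + (0) - (-1) = 0
R^θ_{θ θ θ} = 0 (a repeated index in an antisymmetric pair)
R_{θθ} = R^r_{θ r θ} + R^θ_{θ θ θ} = (0) + (0) = 0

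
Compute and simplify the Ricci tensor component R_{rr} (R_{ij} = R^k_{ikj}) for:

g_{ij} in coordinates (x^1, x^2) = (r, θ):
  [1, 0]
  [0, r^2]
Non-zero Christoffel symbols (Γ^k_{ij} = Γ^k_{ji}):
Γ^r_{θ θ} = -r
Γ^θ_{r θ} = 1/r
R^r_{r r r} = 0 (a repeated index in an antisymmetric pair)
R^θ_{r θ r} = ∂_θ Γ^θ_{r r} - ∂_r Γ^θ_{r θ} + Γ^θ_{θ m} Γ^m_{r r} - Γ^θ_{r m} Γ^m_{r θ}
  = (0) - (-1/r^2) + (0) - (1/r^2) = 0
R_{rr} = R^r_{r r r} + R^θ_{r θ r} = (0) + (0) = 0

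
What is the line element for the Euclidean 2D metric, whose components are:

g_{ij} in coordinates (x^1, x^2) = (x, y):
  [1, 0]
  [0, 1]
ds^2 = g_{ij} dx^i dx^j; only the non-zero components contribute.
ds^2 = dx^2 + dy^2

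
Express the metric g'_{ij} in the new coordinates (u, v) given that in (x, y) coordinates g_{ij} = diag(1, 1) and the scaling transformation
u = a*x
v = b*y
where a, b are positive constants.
Invert the transformation: x = u/a, y = v/b
g'_{ij} = (∂x^k/∂x'^i)(∂x^l/∂x'^j) g_{kl}; with g_{kl} = δ_{kl} this is Σ_k (∂x^k/∂x'^i)(∂x^k/∂x'^j).
Jacobian: ∂x/∂u = 1/a, ∂x/∂v = 0, ∂y/∂u = 0, ∂y/∂v = 1/b
g'_{uu} = (1/a)(1/a) + (0)(0) = 1/a^2
g'_{uv} = (1/a)(0) + (0)(1/b) = 0
g'_{vv} = (0)(0) + (1/b)(1/b) = 1/b^2
g'_{ij} = diag(1/a^2, 1/b^2)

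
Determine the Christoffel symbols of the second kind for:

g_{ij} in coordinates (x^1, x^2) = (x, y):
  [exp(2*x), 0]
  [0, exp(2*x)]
Using Γ^k_{ij} = (1/2) g^{km} (∂_i g_{mj} + ∂_j g_{mi} - ∂_m g_{ij}); the metric is diagonal, so only the m = k term contributes.
Non-zero symbols (using the symmetry Γ^k_{ij} = Γ^k_{ji}):
Γ^x_{x x} = (1/2) g^{xx} (∂_x g_{xx} + ∂_x g_{xx} - ∂_x g_{xx}) = (1/2)(exp(-2*x))((2*exp(2*x)) + (2*exp(2*x)) - (2*exp(2*x))) = 1
Γ^x_{y y} = (1/2) g^{xx} (∂_y g_{xy} + ∂_y g_{xy} - ∂_x g_{yy}) = (1/2)(exp(-2*x))((0) + (0) - (2*exp(2*x))) = -1
Γ^y_{x y} = (1/2) g^{yy} (∂_x g_{yy} + ∂_y g_{yx} - ∂_y g_{xy}) = (1/2)(exp(-2*x))((2*exp(2*x)) + (0) - (0)) = 1
All other Christoffel symbols are zero.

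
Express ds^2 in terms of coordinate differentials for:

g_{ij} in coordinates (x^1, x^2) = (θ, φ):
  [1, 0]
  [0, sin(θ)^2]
ds^2 = g_{ij} dx^i dx^j; only the non-zero components contribute.
ds^2 = dθ^2 + sin(θ)^2 dφ^2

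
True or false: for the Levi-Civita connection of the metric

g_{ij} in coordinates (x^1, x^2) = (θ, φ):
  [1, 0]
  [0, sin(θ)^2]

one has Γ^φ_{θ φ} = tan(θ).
Γ^φ_{θ φ} = (1/2) g^{φφ} (∂_θ g_{φφ} + ∂_φ g_{φθ} - ∂_φ g_{θφ}) = (1/2)(1/sin(θ)^2)((sin(2*θ)) + (0) - (0)) = 1/tan(θ)
This differs from the proposed value tan(θ).
False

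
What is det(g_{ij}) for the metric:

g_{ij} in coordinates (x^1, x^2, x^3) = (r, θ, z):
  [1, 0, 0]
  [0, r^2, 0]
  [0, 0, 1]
Diagonal metric: det(g) = g_{11}·g_{22}·g_{33}
= (1)·(r^2)·(1)
det(g) = r^2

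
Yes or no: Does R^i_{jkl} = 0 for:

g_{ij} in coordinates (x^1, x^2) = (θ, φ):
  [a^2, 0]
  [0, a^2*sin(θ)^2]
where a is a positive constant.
Non-zero Christoffel symbols:
Γ^θ_{φ φ} = -sin(2*θ)/2
Γ^φ_{θ φ} = 1/tan(θ)
Ricci tensor: R_{θθ} = 1, R_{θφ} = 0, R_{φφ} = sin(θ)^2
The Ricci tensor is non-zero, so the Riemann tensor is non-zero: not flat.
No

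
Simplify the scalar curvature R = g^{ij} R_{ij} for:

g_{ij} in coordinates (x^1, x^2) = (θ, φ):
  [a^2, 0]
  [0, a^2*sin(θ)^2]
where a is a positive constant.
Non-zero Christoffel symbols (Γ^k_{ij} = Γ^k_{ji}):
Γ^θ_{φ φ} = -sin(2*θ)/2
Γ^φ_{θ φ} = 1/tan(θ)
Ricci tensor (R_{ij} = R^k_{ikj}): R_{θθ} = 1, R_{θφ} = 0, R_{φφ} = sin(θ)^2
Inverse metric: g^{θθ} = 1/a^2, g^{φφ} = 1/(a^2*sin(θ)^2)
R = g^{ij} R_{ij} = (1/a^2)(1) + (1/(a^2*sin(θ)^2))(sin(θ)^2) = 2/a^2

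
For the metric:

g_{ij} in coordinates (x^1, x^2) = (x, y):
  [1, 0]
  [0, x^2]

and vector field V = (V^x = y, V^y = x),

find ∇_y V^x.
Non-zero Christoffel symbols:
Γ^x_{y y} = -x
Γ^y_{x y} = 1/x
∇_y V^x = ∂_y V^x + Γ^x_{y j} V^j
  = (1) + (0)(y) + (-x)(x)
  = 1 - x^2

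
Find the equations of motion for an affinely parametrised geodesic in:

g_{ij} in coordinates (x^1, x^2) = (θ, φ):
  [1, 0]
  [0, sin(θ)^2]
Geodesic equation: d^2x^k/dλ^2 + Γ^k_{ij} (dx^i/dλ)(dx^j/dλ) = 0.
Non-zero Christoffel symbols:
Γ^θ_{φ φ} = -sin(2*θ)/2
Γ^φ_{θ φ} = 1/tan(θ)
Substituting (the symmetric pair Γ^k_{ij}, Γ^k_{ji} combines into a factor 2):
d^2θ/dλ^2 - (sin(2*θ)/2) (dφ/dλ)^2 = 0
d^2φ/dλ^2 + (2/tan(θ)) (dθ/dλ)(dφ/dλ) = 0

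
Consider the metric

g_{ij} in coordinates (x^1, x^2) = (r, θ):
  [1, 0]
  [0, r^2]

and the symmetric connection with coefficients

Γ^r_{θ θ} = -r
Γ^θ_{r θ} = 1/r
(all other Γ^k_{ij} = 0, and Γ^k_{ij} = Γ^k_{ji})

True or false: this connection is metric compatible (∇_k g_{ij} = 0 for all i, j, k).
Using ∇_k g_{ij} = ∂_k g_{ij} - Γ^m_{ki} g_{mj} - Γ^m_{kj} g_{im}:
e.g. ∇_r g_{θθ} = (2*r) - (r) - (r) = 0
Every component ∇_k g_{ij} vanishes: the connection is metric compatible.
True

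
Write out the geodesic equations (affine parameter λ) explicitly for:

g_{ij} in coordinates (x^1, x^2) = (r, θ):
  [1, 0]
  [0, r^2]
Geodesic equation: d^2x^k/dλ^2 + Γ^k_{ij} (dx^i/dλ)(dx^j/dλ) = 0.
Non-zero Christoffel symbols:
Γ^r_{θ θ} = -r
Γ^θ_{r θ} = 1/r
Substituting (the symmetric pair Γ^k_{ij}, Γ^k_{ji} combines into a factor 2):
d^2r/dλ^2 - r (dθ/dλ)^2 = 0
d^2θ/dλ^2 + (2/r) (dr/dλ)(dθ/dλ) = 0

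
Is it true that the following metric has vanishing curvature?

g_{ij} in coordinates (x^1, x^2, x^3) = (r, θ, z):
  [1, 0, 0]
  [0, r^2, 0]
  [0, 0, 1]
Non-zero Christoffel symbols:
Γ^r_{θ θ} = -r
Γ^θ_{r θ} = 1/r
Ricci tensor: R_{rr} = 0, R_{rθ} = 0, R_{rz} = 0, R_{θθ} = 0, R_{θz} = 0, R_{zz} = 0
All R_{ij} vanish; in 3 dimensions the Riemann tensor is fully determined by the Ricci tensor, so R^i_{jkl} = 0: the metric is flat (curvilinear coordinates on flat space).
Yes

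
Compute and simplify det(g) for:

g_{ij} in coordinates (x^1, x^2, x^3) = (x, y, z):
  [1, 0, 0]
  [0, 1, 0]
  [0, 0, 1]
Diagonal metric: det(g) = g_{11}·g_{22}·g_{33}
= (1)·(1)·(1)
det(g) = 1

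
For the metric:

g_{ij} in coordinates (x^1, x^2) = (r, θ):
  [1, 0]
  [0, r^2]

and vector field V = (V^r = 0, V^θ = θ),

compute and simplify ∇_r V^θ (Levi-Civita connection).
Non-zero Christoffel symbols:
Γ^r_{θ θ} = -r
Γ^θ_{r θ} = 1/r
∇_r V^θ = ∂_r V^θ + Γ^θ_{r j} V^j
  = (0) + (0)(0) + (1/r)(θ)
  = θ/r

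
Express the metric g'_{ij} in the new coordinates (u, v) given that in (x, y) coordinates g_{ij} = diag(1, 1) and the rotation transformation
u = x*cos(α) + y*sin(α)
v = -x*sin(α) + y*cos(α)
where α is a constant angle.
Invert the transformation: x = u*cos(α) - v*sin(α), y = u*sin(α) + v*cos(α)
g'_{ij} = (∂x^k/∂x'^i)(∂x^l/∂x'^j) g_{kl}; with g_{kl} = δ_{kl} this is Σ_k (∂x^k/∂x'^i)(∂x^k/∂x'^j).
Jacobian: ∂x/∂u = cos(α), ∂x/∂v = -sin(α), ∂y/∂u = sin(α), ∂y/∂v = cos(α)
g'_{uu} = (cos(α))(cos(α)) + (sin(α))(sin(α)) = 1
g'_{uv} = (cos(α))(-sin(α)) + (sin(α))(cos(α)) = 0
g'_{vv} = (-sin(α))(-sin(α)) + (cos(α))(cos(α)) = 1
g'_{ij} = diag(1, 1)
The Euclidean metric is invariant under rotations.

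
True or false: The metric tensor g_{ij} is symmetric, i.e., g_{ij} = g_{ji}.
By definition the metric is a symmetric bilinear form, g_{ij} = g_{ji}.
True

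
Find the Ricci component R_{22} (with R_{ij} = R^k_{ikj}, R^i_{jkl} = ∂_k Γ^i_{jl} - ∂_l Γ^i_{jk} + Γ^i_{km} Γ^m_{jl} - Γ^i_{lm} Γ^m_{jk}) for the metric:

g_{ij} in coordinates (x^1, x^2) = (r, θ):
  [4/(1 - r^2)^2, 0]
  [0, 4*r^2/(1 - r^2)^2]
Non-zero Christoffel symbols (Γ^k_{ij} = Γ^k_{ji}):
Γ^r_{r r} = 2*r/(1 - r^2)
Γ^r_{θ θ} = (r^3 + r)/(r^2 - 1)
Γ^θ_{r θ} = (-r^2 - 1)/(r^3 - r)
R^r_{θ r θ} = ∂_r Γ^r_{θ θ} - ∂_θ Γ^r_{θ r} + Γ^r_{r m} Γ^m_{θ θ} - Γ^r_{θ m} Γ^m_{θ r}
  = ((r^4 - 4*r^2 - 1)/(r^2 - 1)^2) - (0) + (-2*r^2*(r^2 + 1)/(r^2 - 1)^2) - (-(r^2 + 1)^2/(r^2 - 1)^2) = -4*r^2/(r^2 - 1)^2
R^θ_{θ θ θ} = 0 (a repeated index in an antisymmetric pair)
R_{θθ} = R^r_{θ r θ} + R^θ_{θ θ θ} = (-4*r^2/(r^2 - 1)^2) + (0) = -4*r^2/(r^2 - 1)^2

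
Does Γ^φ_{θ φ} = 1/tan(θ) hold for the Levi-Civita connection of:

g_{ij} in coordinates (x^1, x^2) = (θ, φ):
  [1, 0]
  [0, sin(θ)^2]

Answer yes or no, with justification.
Γ^φ_{θ φ} = (1/2) g^{φφ} (∂_θ g_{φφ} + ∂_φ g_{φθ} - ∂_φ g_{θφ}) = (1/2)(1/sin(θ)^2)((sin(2*θ)) + (0) - (0)) = 1/tan(θ)
This equals the proposed value 1/tan(θ).
Yes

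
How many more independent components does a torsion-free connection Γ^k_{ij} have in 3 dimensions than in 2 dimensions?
Independent components in n dimensions: n × n(n+1)/2 = n^2(n+1)/2.
3D: 3 × 6 = 18
2D: 2 × 3 = 6
Difference = 18 - 6 = 12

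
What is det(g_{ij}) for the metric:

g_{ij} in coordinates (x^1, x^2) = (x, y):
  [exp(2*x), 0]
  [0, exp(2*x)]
For a 2×2 metric: det(g) = g_{11}·g_{22} - g_{12}·g_{21}
= (exp(2*x))·(exp(2*x)) - (0)·(0)
= exp(4*x) - 0
det(g) = exp(4*x)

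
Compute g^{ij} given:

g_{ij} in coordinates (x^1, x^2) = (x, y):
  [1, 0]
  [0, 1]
The metric is diagonal, so g^{ij} is diagonal with entries 1/g_{ii}: diag(1, 1).
g^{ij}:
  [1, 0]
  [0, 1]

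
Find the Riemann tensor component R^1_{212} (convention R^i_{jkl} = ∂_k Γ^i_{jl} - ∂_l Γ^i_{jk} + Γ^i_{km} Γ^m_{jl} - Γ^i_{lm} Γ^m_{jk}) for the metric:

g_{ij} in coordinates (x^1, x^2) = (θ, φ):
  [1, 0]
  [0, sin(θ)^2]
Non-zero Christoffel symbols (Γ^k_{ij} = Γ^k_{ji}):
Γ^θ_{φ φ} = -sin(2*θ)/2
Γ^φ_{θ φ} = 1/tan(θ)
R^θ_{φ θ φ} = ∂_θ Γ^θ_{φ φ} - ∂_φ Γ^θ_{φ θ} + Γ^θ_{θ m} Γ^m_{φ φ} - Γ^θ_{φ m} Γ^m_{φ θ}
  = (-cos(2*θ)) - (0) + (0) - (-cos(θ)^2) = sin(θ)^2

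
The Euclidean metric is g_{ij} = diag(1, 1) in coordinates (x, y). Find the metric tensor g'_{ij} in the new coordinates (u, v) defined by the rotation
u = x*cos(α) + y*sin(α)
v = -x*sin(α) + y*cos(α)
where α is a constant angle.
Invert the transformation: x = u*cos(α) - v*sin(α), y = u*sin(α) + v*cos(α)
g'_{ij} = (∂x^k/∂x'^i)(∂x^l/∂x'^j) g_{kl}; with g_{kl} = δ_{kl} this is Σ_k (∂x^k/∂x'^i)(∂x^k/∂x'^j).
Jacobian: ∂x/∂u = cos(α), ∂x/∂v = -sin(α), ∂y/∂u = sin(α), ∂y/∂v = cos(α)
g'_{uu} = (cos(α))(cos(α)) + (sin(α))(sin(α)) = 1
g'_{uv} = (cos(α))(-sin(α)) + (sin(α))(cos(α)) = 0
g'_{vv} = (-sin(α))(-sin(α)) + (cos(α))(cos(α)) = 1
g'_{ij} = diag(1, 1)
The Euclidean metric is invariant under rotations.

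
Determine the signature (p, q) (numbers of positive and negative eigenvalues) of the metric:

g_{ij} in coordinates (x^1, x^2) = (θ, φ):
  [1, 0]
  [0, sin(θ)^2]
The metric is diagonal, so its eigenvalues are the diagonal entries: 1, sin(θ)^2 (at a generic point, where coordinate-dependent entries are positive).
2 positive, 0 negative.
(2, 0) - Riemannian (positive definite)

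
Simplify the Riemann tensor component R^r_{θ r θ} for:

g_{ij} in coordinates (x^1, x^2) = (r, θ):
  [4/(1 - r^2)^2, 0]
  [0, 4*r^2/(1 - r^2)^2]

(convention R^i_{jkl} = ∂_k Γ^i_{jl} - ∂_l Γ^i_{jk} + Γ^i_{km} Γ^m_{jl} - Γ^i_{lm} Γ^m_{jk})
Non-zero Christoffel symbols (Γ^k_{ij} = Γ^k_{ji}):
Γ^r_{r r} = 2*r/(1 - r^2)
Γ^r_{θ θ} = (r^3 + r)/(r^2 - 1)
Γ^θ_{r θ} = (-r^2 - 1)/(r^3 - r)
R^r_{θ r θ} = ∂_r Γ^r_{θ θ} - ∂_θ Γ^r_{θ r} + Γ^r_{r m} Γ^m_{θ θ} - Γ^r_{θ m} Γ^m_{θ r}
  = ((r^4 - 4*r^2 - 1)/(r^2 - 1)^2) - (0) + (-2*r^2*(r^2 + 1)/(r^2 - 1)^2) - (-(r^2 + 1)^2/(r^2 - 1)^2) = -4*r^2/(r^2 - 1)^2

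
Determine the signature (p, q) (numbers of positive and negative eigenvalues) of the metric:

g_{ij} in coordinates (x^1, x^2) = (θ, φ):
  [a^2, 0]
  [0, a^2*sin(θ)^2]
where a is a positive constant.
The metric is diagonal, so its eigenvalues are the diagonal entries: a^2, a^2*sin(θ)^2 (at a generic point, where coordinate-dependent entries are positive).
2 positive, 0 negative.
(2, 0) - Riemannian (positive definite)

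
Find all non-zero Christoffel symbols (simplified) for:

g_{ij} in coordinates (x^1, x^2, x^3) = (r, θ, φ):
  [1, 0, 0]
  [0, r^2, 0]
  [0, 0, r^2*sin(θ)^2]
Using Γ^k_{ij} = (1/2) g^{km} (∂_i g_{mj} + ∂_j g_{mi} - ∂_m g_{ij}); the metric is diagonal, so only the m = k term contributes.
Non-zero symbols (using the symmetry Γ^k_{ij} = Γ^k_{ji}):
Γ^r_{θ θ} = (1/2) g^{rr} (∂_θ g_{rθ} + ∂_θ g_{rθ} - ∂_r g_{θθ}) = (1/2)(1)((0) + (0) - (2*r)) = -r
Γ^r_{φ φ} = (1/2) g^{rr} (∂_φ g_{rφ} + ∂_φ g_{rφ} - ∂_r g_{φφ}) = (1/2)(1)((0) + (0) - (2*r*sin(θ)^2)) = -r*sin(θ)^2
Γ^θ_{r θ} = (1/2) g^{θθ} (∂_r g_{θθ} + ∂_θ g_{θr} - ∂_θ g_{rθ}) = (1/2)(1/r^2)((2*r) + (0) - (0)) = 1/r
Γ^θ_{φ φ} = (1/2) g^{θθ} (∂_φ g_{θφ} + ∂_φ g_{θφ} - ∂_θ g_{φφ}) = (1/2)(1/r^2)((0) + (0) - (r^2*sin(2*θ))) = -sin(2*θ)/2
Γ^φ_{r φ} = (1/2) g^{φφ} (∂_r g_{φφ} + ∂_φ g_{φr} - ∂_φ g_{rφ}) = (1/2)(1/(r^2*sin(θ)^2))((2*r*sin(θ)^2) + (0) - (0)) = 1/r
Γ^φ_{θ φ} = (1/2) g^{φφ} (∂_θ g_{φφ} + ∂_φ g_{φθ} - ∂_φ g_{θφ}) = (1/2)(1/(r^2*sin(θ)^2))((r^2*sin(2*θ)) + (0) - (0)) = 1/tan(θ)
All other Christoffel symbols are zero.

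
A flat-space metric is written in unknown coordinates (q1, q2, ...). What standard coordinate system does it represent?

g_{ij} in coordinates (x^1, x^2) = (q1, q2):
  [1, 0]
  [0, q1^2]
The line element ds^2 = dq1^2 + q1^2 dq2^2 is dr^2 + r^2 dθ^2 with q1 = r, q2 = θ.
polar coordinates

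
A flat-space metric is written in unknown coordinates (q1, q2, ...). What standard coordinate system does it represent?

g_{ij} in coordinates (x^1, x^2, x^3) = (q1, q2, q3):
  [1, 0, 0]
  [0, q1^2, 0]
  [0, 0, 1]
The line element ds^2 = dq1^2 + q1^2 dq2^2 + dq3^2 is dr^2 + r^2 dθ^2 + dz^2 with q1 = r, q2 = θ, q3 = z.
cylindrical coordinates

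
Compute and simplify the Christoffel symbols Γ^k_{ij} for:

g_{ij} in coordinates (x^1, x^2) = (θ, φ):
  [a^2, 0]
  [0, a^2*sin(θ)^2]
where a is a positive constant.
Using Γ^k_{ij} = (1/2) g^{km} (∂_i g_{mj} + ∂_j g_{mi} - ∂_m g_{ij}); the metric is diagonal, so only the m = k term contributes.
Non-zero symbols (using the symmetry Γ^k_{ij} = Γ^k_{ji}):
Γ^θ_{φ φ} = (1/2) g^{θθ} (∂_φ g_{θφ} + ∂_φ g_{θφ} - ∂_θ g_{φφ}) = (1/2)(1/a^2)((0) + (0) - (a^2*sin(2*θ))) = -sin(2*θ)/2
Γ^φ_{θ φ} = (1/2) g^{φφ} (∂_θ g_{φφ} + ∂_φ g_{φθ} - ∂_φ g_{θφ}) = (1/2)(1/(a^2*sin(θ)^2))((a^2*sin(2*θ)) + (0) - (0)) = 1/tan(θ)
All other Christoffel symbols are zero.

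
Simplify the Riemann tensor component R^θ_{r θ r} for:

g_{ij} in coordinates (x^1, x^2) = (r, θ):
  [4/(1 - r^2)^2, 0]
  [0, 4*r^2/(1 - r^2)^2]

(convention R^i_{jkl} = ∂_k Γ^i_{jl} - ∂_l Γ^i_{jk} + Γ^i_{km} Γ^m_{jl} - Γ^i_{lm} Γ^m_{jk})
Non-zero Christoffel symbols (Γ^k_{ij} = Γ^k_{ji}):
Γ^r_{r r} = 2*r/(1 - r^2)
Γ^r_{θ θ} = (r^3 + r)/(r^2 - 1)
Γ^θ_{r θ} = (-r^2 - 1)/(r^3 - r)
R^θ_{r θ r} = ∂_θ Γ^θ_{r r} - ∂_r Γ^θ_{r θ} + Γ^θ_{θ m} Γ^m_{r r} - Γ^θ_{r m} Γ^m_{r θ}
  = (0) - ((r^4 + 4*r^2 - 1)/(r^3 - r)^2) + (2*(r^2 + 1)/(r^2 - 1)^2) - ((r^2 + 1)^2/(r^3 - r)^2) = -4/(r^2 - 1)^2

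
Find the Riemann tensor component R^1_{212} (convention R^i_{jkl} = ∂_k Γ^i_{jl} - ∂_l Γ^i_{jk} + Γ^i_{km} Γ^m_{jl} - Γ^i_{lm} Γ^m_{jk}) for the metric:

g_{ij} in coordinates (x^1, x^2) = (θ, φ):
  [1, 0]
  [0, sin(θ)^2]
Non-zero Christoffel symbols (Γ^k_{ij} = Γ^k_{ji}):
Γ^θ_{φ φ} = -sin(2*θ)/2
Γ^φ_{θ φ} = 1/tan(θ)
R^θ_{φ θ φ} = ∂_θ Γ^θ_{φ φ} - ∂_φ Γ^θ_{φ θ} + Γ^θ_{θ m} Γ^m_{φ φ} - Γ^θ_{φ m} Γ^m_{φ θ}
  = (-cos(2*θ)) - (0) + (0) - (-cos(θ)^2) = sin(θ)^2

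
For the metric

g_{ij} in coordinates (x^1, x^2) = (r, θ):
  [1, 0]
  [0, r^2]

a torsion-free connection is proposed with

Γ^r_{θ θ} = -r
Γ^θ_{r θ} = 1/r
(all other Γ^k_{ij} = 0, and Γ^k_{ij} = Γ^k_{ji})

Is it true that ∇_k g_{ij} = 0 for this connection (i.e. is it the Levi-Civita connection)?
Using ∇_k g_{ij} = ∂_k g_{ij} - Γ^m_{ki} g_{mj} - Γ^m_{kj} g_{im}:
e.g. ∇_r g_{θθ} = (2*r) - (r) - (r) = 0
Every component ∇_k g_{ij} vanishes: the connection is metric compatible.
Yes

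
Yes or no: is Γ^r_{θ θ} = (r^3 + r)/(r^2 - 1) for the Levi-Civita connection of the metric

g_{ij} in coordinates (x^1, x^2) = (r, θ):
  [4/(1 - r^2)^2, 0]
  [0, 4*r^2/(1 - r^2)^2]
Γ^r_{θ θ} = (1/2) g^{rr} (∂_θ g_{rθ} + ∂_θ g_{rθ} - ∂_r g_{θθ}) = (1/2)((1 - r^2)^2/4)((0) + (0) - (-8*(r^3 + r)/(r^2 - 1)^3)) = (r^3 + r)/(r^2 - 1)
This equals the proposed value (r^3 + r)/(r^2 - 1).
Yes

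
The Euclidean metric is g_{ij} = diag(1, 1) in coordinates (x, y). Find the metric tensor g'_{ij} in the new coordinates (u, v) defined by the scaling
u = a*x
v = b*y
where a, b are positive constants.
Invert the transformation: x = u/a, y = v/b
g'_{ij} = (∂x^k/∂x'^i)(∂x^l/∂x'^j) g_{kl}; with g_{kl} = δ_{kl} this is Σ_k (∂x^k/∂x'^i)(∂x^k/∂x'^j).
Jacobian: ∂x/∂u = 1/a, ∂x/∂v = 0, ∂y/∂u = 0, ∂y/∂v = 1/b
g'_{uu} = (1/a)(1/a) + (0)(0) = 1/a^2
g'_{uv} = (1/a)(0) + (0)(1/b) = 0
g'_{vv} = (0)(0) + (1/b)(1/b) = 1/b^2
g'_{ij} = diag(1/a^2, 1/b^2)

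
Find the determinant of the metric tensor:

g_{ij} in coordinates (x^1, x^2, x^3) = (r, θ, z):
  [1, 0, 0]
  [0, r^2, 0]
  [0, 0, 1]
Diagonal metric: det(g) = g_{11}·g_{22}·g_{33}
= (1)·(r^2)·(1)
det(g) = r^2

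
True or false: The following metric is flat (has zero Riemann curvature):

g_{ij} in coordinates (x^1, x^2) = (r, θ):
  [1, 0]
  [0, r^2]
Non-zero Christoffel symbols:
Γ^r_{θ θ} = -r
Γ^θ_{r θ} = 1/r
Ricci tensor: R_{rr} = 0, R_{rθ} = 0, R_{θθ} = 0
All R_{ij} vanish; in 2 dimensions the Riemann tensor is fully determined by the Ricci tensor, so R^i_{jkl} = 0: the metric is flat (curvilinear coordinates on flat space).
True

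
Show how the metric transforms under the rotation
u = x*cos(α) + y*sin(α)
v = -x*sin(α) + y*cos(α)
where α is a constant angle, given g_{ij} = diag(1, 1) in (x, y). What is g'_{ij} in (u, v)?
Invert the transformation: x = u*cos(α) - v*sin(α), y = u*sin(α) + v*cos(α)
g'_{ij} = (∂x^k/∂x'^i)(∂x^l/∂x'^j) g_{kl}; with g_{kl} = δ_{kl} this is Σ_k (∂x^k/∂x'^i)(∂x^k/∂x'^j).
Jacobian: ∂x/∂u = cos(α), ∂x/∂v = -sin(α), ∂y/∂u = sin(α), ∂y/∂v = cos(α)
g'_{uu} = (cos(α))(cos(α)) + (sin(α))(sin(α)) = 1
g'_{uv} = (cos(α))(-sin(α)) + (sin(α))(cos(α)) = 0
g'_{vv} = (-sin(α))(-sin(α)) + (cos(α))(cos(α)) = 1
g'_{ij} = diag(1, 1)
The Euclidean metric is invariant under rotations.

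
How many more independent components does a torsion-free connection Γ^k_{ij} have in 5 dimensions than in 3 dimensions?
Independent components in n dimensions: n × n(n+1)/2 = n^2(n+1)/2.
5D: 5 × 15 = 75
3D: 3 × 6 = 18
Difference = 75 - 18 = 57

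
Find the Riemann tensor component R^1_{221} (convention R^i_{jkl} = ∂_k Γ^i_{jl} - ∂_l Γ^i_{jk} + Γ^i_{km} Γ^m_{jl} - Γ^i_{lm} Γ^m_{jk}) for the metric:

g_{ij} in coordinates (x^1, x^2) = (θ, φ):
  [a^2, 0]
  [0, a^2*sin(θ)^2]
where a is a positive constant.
Non-zero Christoffel symbols (Γ^k_{ij} = Γ^k_{ji}):
Γ^θ_{φ φ} = -sin(2*θ)/2
Γ^φ_{θ φ} = 1/tan(θ)
R^θ_{φ φ θ} = ∂_φ Γ^θ_{φ θ} - ∂_θ Γ^θ_{φ φ} + Γ^θ_{φ m} Γ^m_{φ θ} - Γ^θ_{θ m} Γ^m_{φ φ}
  = (0) - (-cos(2*θ)) + (-cos(θ)^2) - (0) = -sin(θ)^2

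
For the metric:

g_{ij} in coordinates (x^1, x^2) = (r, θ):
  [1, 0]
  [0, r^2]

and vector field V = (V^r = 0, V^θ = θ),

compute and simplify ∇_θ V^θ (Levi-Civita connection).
Non-zero Christoffel symbols:
Γ^r_{θ θ} = -r
Γ^θ_{r θ} = 1/r
∇_θ V^θ = ∂_θ V^θ + Γ^θ_{θ j} V^j
  = (1) + (1/r)(0) + (0)(θ)
  = 1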